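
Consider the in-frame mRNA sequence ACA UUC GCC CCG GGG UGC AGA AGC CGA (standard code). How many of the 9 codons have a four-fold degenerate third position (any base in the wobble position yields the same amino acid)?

5

Codon 1 ACA (Thr): third position 4-fold.
Codon 2 UUC (Phe): third position 2-fold.
Codon 3 GCC (Ala): third position 4-fold.
Codon 4 CCG (Pro): third position 4-fold.
Codon 5 GGG (Gly): third position 4-fold.
Codon 6 UGC (Cys): third position 2-fold.
Codon 7 AGA (Arg): third position 2-fold.
Codon 8 AGC (Ser): third position 2-fold.
Codon 9 CGA (Arg): third position 4-fold.
Four-fold degenerate third positions: 5.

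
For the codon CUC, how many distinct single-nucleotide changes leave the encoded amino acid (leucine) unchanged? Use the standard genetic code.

3

Position 1: none → 0 synonymous.
Position 2: none → 0 synonymous.
Position 3: CUU, CUA, CUG → 3 synonymous.
Total: 0 + 0 + 3 = 3.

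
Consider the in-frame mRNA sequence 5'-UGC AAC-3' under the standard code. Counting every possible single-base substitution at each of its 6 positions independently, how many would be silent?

Codon 1 (UGC, Cys): 1 synonymous substitution.
Codon 2 (AAC, Asn): 1 synonymous substitution.
Total: 1 + 1 = 2.

2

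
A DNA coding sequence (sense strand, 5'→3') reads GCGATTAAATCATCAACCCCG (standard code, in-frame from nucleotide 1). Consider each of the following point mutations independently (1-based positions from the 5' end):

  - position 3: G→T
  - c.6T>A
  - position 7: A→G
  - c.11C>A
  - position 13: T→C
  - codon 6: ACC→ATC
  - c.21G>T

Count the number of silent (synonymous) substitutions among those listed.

Codon 1: GCG (Ala) → GCT (Ala) — synonymous.
Codon 2: ATT (Ile) → ATA (Ile) — synonymous.
Codon 3: AAA (Lys) → GAA (Glu) — missense.
Codon 4: TCA (Ser) → TAA (Stop) — nonsense.
Codon 5: TCA (Ser) → CCA (Pro) — missense.
Codon 6: ACC (Thr) → ATC (Ile) — missense.
Codon 7: CCG (Pro) → CCT (Pro) — synonymous.
Synonymous: 3 of 7.

3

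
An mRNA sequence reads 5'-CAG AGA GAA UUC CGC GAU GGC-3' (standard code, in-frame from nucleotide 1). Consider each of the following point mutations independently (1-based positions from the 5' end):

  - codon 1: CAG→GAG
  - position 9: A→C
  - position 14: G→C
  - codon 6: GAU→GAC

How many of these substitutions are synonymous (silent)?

1

Codon 1: CAG (Gln) → GAG (Glu) — missense.
Codon 3: GAA (Glu) → GAC (Asp) — missense.
Codon 5: CGC (Arg) → CCC (Pro) — missense.
Codon 6: GAU (Asp) → GAC (Asp) — synonymous.
Synonymous: 1 of 4.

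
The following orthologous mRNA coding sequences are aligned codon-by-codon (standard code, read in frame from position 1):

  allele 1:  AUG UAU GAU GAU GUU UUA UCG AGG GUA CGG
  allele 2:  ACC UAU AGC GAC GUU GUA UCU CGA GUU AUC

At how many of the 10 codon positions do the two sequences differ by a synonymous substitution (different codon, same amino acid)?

Codon 1: AUG Met / ACC Thr — nonsynonymous.
Codon 2: UAU Tyr / UAU Tyr — identical.
Codon 3: GAU Asp / AGC Ser — nonsynonymous.
Codon 4: GAU Asp / GAC Asp — synonymous.
Codon 5: GUU Val / GUU Val — identical.
Codon 6: UUA Leu / GUA Val — nonsynonymous.
Codon 7: UCG Ser / UCU Ser — synonymous.
Codon 8: AGG Arg / CGA Arg — synonymous.
Codon 9: GUA Val / GUU Val — synonymous.
Codon 10: CGG Arg / AUC Ile — nonsynonymous.
Synonymous differences: 4.

4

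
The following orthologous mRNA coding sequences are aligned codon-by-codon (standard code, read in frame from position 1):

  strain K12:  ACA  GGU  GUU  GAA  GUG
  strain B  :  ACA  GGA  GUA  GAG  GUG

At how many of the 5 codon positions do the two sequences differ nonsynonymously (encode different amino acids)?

0

Codon 1: ACA Thr / ACA Thr — identical.
Codon 2: GGU Gly / GGA Gly — synonymous.
Codon 3: GUU Val / GUA Val — synonymous.
Codon 4: GAA Glu / GAG Glu — synonymous.
Codon 5: GUG Val / GUG Val — identical.
Nonsynonymous differences: 0.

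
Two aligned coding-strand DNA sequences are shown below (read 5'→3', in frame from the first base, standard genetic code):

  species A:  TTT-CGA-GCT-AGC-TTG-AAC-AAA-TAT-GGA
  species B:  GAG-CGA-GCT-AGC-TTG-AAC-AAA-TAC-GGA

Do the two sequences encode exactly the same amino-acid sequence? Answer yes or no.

no

Codon 1: TTT Phe / GAG Glu — nonsynonymous.
Codon 2: CGA Arg / CGA Arg — identical.
Codon 3: GCT Ala / GCT Ala — identical.
Codon 4: AGC Ser / AGC Ser — identical.
Codon 5: TTG Leu / TTG Leu — identical.
Codon 6: AAC Asn / AAC Asn — identical.
Codon 7: AAA Lys / AAA Lys — identical.
Codon 8: TAT Tyr / TAC Tyr — synonymous.
Codon 9: GGA Gly / GGA Gly — identical.
Nonsynonymous differences: 1 → different protein.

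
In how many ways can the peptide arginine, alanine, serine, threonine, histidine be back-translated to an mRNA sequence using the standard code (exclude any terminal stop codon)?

1152

Arg: 6 codons.
Ala: 4 codons.
Ser: 6 codons.
Thr: 4 codons.
His: 2 codons.
6 × 4 × 6 × 4 × 2 = 1152.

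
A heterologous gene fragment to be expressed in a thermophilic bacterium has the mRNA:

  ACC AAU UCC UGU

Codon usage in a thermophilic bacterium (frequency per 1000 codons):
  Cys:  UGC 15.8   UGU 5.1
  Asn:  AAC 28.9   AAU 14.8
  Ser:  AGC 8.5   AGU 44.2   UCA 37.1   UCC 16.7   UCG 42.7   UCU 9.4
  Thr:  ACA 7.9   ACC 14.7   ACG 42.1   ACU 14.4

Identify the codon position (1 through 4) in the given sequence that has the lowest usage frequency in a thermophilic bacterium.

Codon 1 ACC (Thr): 14.7 per 1000.
Codon 2 AAU (Asn): 14.8 per 1000.
Codon 3 UCC (Ser): 16.7 per 1000.
Codon 4 UGU (Cys): 5.1 per 1000.
Lowest frequency is 5.1 at codon 4.

4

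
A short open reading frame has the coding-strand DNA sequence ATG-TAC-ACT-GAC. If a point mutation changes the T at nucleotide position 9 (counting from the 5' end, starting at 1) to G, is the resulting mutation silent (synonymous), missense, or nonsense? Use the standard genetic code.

silent

Position 9 falls in codon 3: ACT → Thr.
After the substitution the codon is ACG → Thr.
Both encode Thr, so the change is synonymous.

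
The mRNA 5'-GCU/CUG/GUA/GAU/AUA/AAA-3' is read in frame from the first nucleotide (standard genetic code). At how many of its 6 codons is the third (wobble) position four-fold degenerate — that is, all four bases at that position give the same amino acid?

Codon 1 GCU (Ala): third position 4-fold.
Codon 2 CUG (Leu): third position 4-fold.
Codon 3 GUA (Val): third position 4-fold.
Codon 4 GAU (Asp): third position 2-fold.
Codon 5 AUA (Ile): third position 3-fold.
Codon 6 AAA (Lys): third position 2-fold.
Four-fold degenerate third positions: 3.

3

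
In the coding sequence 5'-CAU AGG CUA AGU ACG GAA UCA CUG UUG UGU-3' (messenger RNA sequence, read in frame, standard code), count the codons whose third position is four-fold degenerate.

Codon 1 CAU (His): third position 2-fold.
Codon 2 AGG (Arg): third position 2-fold.
Codon 3 CUA (Leu): third position 4-fold.
Codon 4 AGU (Ser): third position 2-fold.
Codon 5 ACG (Thr): third position 4-fold.
Codon 6 GAA (Glu): third position 2-fold.
Codon 7 UCA (Ser): third position 4-fold.
Codon 8 CUG (Leu): third position 4-fold.
Codon 9 UUG (Leu): third position 2-fold.
Codon 10 UGU (Cys): third position 2-fold.
Four-fold degenerate third positions: 4.

4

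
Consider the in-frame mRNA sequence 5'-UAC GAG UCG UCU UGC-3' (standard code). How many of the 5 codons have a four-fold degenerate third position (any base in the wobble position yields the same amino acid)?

2

Codon 1 UAC (Tyr): third position 2-fold.
Codon 2 GAG (Glu): third position 2-fold.
Codon 3 UCG (Ser): third position 4-fold.
Codon 4 UCU (Ser): third position 4-fold.
Codon 5 UGC (Cys): third position 2-fold.
Four-fold degenerate third positions: 2.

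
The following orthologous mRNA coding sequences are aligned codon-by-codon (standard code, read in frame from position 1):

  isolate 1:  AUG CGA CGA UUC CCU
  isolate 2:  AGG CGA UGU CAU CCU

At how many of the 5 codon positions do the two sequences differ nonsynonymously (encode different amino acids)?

3

Codon 1: AUG Met / AGG Arg — nonsynonymous.
Codon 2: CGA Arg / CGA Arg — identical.
Codon 3: CGA Arg / UGU Cys — nonsynonymous.
Codon 4: UUC Phe / CAU His — nonsynonymous.
Codon 5: CCU Pro / CCU Pro — identical.
Nonsynonymous differences: 3.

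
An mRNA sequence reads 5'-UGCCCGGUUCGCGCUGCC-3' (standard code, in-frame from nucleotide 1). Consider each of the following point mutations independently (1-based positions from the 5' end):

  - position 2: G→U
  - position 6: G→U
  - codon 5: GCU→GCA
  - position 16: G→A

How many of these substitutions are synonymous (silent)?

2

Codon 1: UGC (Cys) → UUC (Phe) — missense.
Codon 2: CCG (Pro) → CCU (Pro) — synonymous.
Codon 5: GCU (Ala) → GCA (Ala) — synonymous.
Codon 6: GCC (Ala) → ACC (Thr) — missense.
Synonymous: 2 of 4.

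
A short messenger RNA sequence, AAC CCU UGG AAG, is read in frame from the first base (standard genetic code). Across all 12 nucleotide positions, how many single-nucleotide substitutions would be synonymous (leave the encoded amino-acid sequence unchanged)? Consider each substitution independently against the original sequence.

Codon 1 (AAC, Asn): 1 synonymous substitution.
Codon 2 (CCU, Pro): 3 synonymous substitutions.
Codon 3 (UGG, Trp): 0 synonymous substitutions.
Codon 4 (AAG, Lys): 1 synonymous substitution.
Total: 1 + 3 + 0 + 1 = 5.

5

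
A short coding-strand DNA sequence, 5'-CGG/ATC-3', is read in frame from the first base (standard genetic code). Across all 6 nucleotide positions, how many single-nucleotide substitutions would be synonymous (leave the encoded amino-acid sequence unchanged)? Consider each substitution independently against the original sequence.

Codon 1 (CGG, Arg): 4 synonymous substitutions.
Codon 2 (ATC, Ile): 2 synonymous substitutions.
Total: 4 + 2 = 6.

6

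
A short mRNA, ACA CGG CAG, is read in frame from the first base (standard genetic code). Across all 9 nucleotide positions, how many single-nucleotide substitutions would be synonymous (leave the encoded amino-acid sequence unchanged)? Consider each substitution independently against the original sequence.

Codon 1 (ACA, Thr): 3 synonymous substitutions.
Codon 2 (CGG, Arg): 4 synonymous substitutions.
Codon 3 (CAG, Gln): 1 synonymous substitution.
Total: 3 + 4 + 1 = 8.

8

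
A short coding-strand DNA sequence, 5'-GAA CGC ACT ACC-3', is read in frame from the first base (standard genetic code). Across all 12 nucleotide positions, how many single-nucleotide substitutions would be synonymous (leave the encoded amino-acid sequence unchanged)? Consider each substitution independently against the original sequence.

Codon 1 (GAA, Glu): 1 synonymous substitution.
Codon 2 (CGC, Arg): 3 synonymous substitutions.
Codon 3 (ACT, Thr): 3 synonymous substitutions.
Codon 4 (ACC, Thr): 3 synonymous substitutions.
Total: 1 + 3 + 3 + 3 = 10.

10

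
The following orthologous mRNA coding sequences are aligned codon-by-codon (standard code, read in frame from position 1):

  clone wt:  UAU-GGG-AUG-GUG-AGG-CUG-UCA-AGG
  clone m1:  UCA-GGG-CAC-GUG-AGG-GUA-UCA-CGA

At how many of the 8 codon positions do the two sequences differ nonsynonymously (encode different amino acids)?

Codon 1: UAU Tyr / UCA Ser — nonsynonymous.
Codon 2: GGG Gly / GGG Gly — identical.
Codon 3: AUG Met / CAC His — nonsynonymous.
Codon 4: GUG Val / GUG Val — identical.
Codon 5: AGG Arg / AGG Arg — identical.
Codon 6: CUG Leu / GUA Val — nonsynonymous.
Codon 7: UCA Ser / UCA Ser — identical.
Codon 8: AGG Arg / CGA Arg — synonymous.
Nonsynonymous differences: 3.

3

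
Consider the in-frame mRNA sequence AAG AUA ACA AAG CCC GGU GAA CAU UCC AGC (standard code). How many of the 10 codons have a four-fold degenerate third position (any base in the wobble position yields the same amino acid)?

4

Codon 1 AAG (Lys): third position 2-fold.
Codon 2 AUA (Ile): third position 3-fold.
Codon 3 ACA (Thr): third position 4-fold.
Codon 4 AAG (Lys): third position 2-fold.
Codon 5 CCC (Pro): third position 4-fold.
Codon 6 GGU (Gly): third position 4-fold.
Codon 7 GAA (Glu): third position 2-fold.
Codon 8 CAU (His): third position 2-fold.
Codon 9 UCC (Ser): third position 4-fold.
Codon 10 AGC (Ser): third position 2-fold.
Four-fold degenerate third positions: 4.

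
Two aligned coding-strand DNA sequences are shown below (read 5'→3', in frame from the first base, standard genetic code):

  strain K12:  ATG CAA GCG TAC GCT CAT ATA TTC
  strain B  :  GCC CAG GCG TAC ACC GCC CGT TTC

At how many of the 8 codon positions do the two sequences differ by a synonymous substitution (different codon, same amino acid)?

1

Codon 1: ATG Met / GCC Ala — nonsynonymous.
Codon 2: CAA Gln / CAG Gln — synonymous.
Codon 3: GCG Ala / GCG Ala — identical.
Codon 4: TAC Tyr / TAC Tyr — identical.
Codon 5: GCT Ala / ACC Thr — nonsynonymous.
Codon 6: CAT His / GCC Ala — nonsynonymous.
Codon 7: ATA Ile / CGT Arg — nonsynonymous.
Codon 8: TTC Phe / TTC Phe — identical.
Synonymous differences: 1.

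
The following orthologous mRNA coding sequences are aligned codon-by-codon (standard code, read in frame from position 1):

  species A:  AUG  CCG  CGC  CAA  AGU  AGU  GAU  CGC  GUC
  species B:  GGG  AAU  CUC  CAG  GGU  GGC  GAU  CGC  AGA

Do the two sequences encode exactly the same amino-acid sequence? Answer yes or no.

Codon 1: AUG Met / GGG Gly — nonsynonymous.
Codon 2: CCG Pro / AAU Asn — nonsynonymous.
Codon 3: CGC Arg / CUC Leu — nonsynonymous.
Codon 4: CAA Gln / CAG Gln — synonymous.
Codon 5: AGU Ser / GGU Gly — nonsynonymous.
Codon 6: AGU Ser / GGC Gly — nonsynonymous.
Codon 7: GAU Asp / GAU Asp — identical.
Codon 8: CGC Arg / CGC Arg — identical.
Codon 9: GUC Val / AGA Arg — nonsynonymous.
Nonsynonymous differences: 6 → different protein.

no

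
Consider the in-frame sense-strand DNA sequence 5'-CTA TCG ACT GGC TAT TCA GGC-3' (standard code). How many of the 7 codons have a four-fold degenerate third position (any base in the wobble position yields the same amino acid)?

Codon 1 CTA (Leu): third position 4-fold.
Codon 2 TCG (Ser): third position 4-fold.
Codon 3 ACT (Thr): third position 4-fold.
Codon 4 GGC (Gly): third position 4-fold.
Codon 5 TAT (Tyr): third position 2-fold.
Codon 6 TCA (Ser): third position 4-fold.
Codon 7 GGC (Gly): third position 4-fold.
Four-fold degenerate third positions: 6.

6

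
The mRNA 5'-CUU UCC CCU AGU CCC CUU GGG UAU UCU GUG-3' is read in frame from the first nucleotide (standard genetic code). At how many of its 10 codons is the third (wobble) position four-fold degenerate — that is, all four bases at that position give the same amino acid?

8

Codon 1 CUU (Leu): third position 4-fold.
Codon 2 UCC (Ser): third position 4-fold.
Codon 3 CCU (Pro): third position 4-fold.
Codon 4 AGU (Ser): third position 2-fold.
Codon 5 CCC (Pro): third position 4-fold.
Codon 6 CUU (Leu): third position 4-fold.
Codon 7 GGG (Gly): third position 4-fold.
Codon 8 UAU (Tyr): third position 2-fold.
Codon 9 UCU (Ser): third position 4-fold.
Codon 10 GUG (Val): third position 4-fold.
Four-fold degenerate third positions: 8.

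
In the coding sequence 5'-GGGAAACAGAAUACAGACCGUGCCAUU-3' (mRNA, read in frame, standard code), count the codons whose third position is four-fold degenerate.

4

Codon 1 GGG (Gly): third position 4-fold.
Codon 2 AAA (Lys): third position 2-fold.
Codon 3 CAG (Gln): third position 2-fold.
Codon 4 AAU (Asn): third position 2-fold.
Codon 5 ACA (Thr): third position 4-fold.
Codon 6 GAC (Asp): third position 2-fold.
Codon 7 CGU (Arg): third position 4-fold.
Codon 8 GCC (Ala): third position 4-fold.
Codon 9 AUU (Ile): third position 3-fold.
Four-fold degenerate third positions: 4.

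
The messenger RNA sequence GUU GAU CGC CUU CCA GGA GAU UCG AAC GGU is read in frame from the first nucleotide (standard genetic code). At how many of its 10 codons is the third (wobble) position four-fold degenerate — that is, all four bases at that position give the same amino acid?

Codon 1 GUU (Val): third position 4-fold.
Codon 2 GAU (Asp): third position 2-fold.
Codon 3 CGC (Arg): third position 4-fold.
Codon 4 CUU (Leu): third position 4-fold.
Codon 5 CCA (Pro): third position 4-fold.
Codon 6 GGA (Gly): third position 4-fold.
Codon 7 GAU (Asp): third position 2-fold.
Codon 8 UCG (Ser): third position 4-fold.
Codon 9 AAC (Asn): third position 2-fold.
Codon 10 GGU (Gly): third position 4-fold.
Four-fold degenerate third positions: 7.

7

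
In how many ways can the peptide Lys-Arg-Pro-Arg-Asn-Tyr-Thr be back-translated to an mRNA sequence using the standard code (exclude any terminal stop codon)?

Lys: 2 codons.
Arg: 6 codons.
Pro: 4 codons.
Arg: 6 codons.
Asn: 2 codons.
Tyr: 2 codons.
Thr: 4 codons.
2 × 6 × 4 × 6 × 2 × 2 × 4 = 4608.

4608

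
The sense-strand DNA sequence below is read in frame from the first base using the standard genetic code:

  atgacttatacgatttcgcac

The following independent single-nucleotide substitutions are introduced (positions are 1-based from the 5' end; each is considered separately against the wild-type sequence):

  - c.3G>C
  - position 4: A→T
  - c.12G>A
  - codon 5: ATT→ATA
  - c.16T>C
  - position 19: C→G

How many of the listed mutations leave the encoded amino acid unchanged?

2

Codon 1: ATG (Met) → ATC (Ile) — missense.
Codon 2: ACT (Thr) → TCT (Ser) — missense.
Codon 4: ACG (Thr) → ACA (Thr) — synonymous.
Codon 5: ATT (Ile) → ATA (Ile) — synonymous.
Codon 6: TCG (Ser) → CCG (Pro) — missense.
Codon 7: CAC (His) → GAC (Asp) — missense.
Synonymous: 2 of 6.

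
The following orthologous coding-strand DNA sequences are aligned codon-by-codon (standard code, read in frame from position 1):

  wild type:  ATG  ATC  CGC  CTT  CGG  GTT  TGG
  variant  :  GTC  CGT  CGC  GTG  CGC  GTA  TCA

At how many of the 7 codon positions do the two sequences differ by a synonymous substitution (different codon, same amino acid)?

2

Codon 1: ATG Met / GTC Val — nonsynonymous.
Codon 2: ATC Ile / CGT Arg — nonsynonymous.
Codon 3: CGC Arg / CGC Arg — identical.
Codon 4: CTT Leu / GTG Val — nonsynonymous.
Codon 5: CGG Arg / CGC Arg — synonymous.
Codon 6: GTT Val / GTA Val — synonymous.
Codon 7: TGG Trp / TCA Ser — nonsynonymous.
Synonymous differences: 2.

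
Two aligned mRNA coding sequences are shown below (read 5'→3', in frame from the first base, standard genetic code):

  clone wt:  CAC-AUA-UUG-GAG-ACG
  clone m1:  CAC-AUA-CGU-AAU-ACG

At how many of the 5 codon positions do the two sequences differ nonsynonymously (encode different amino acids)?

2

Codon 1: CAC His / CAC His — identical.
Codon 2: AUA Ile / AUA Ile — identical.
Codon 3: UUG Leu / CGU Arg — nonsynonymous.
Codon 4: GAG Glu / AAU Asn — nonsynonymous.
Codon 5: ACG Thr / ACG Thr — identical.
Nonsynonymous differences: 2.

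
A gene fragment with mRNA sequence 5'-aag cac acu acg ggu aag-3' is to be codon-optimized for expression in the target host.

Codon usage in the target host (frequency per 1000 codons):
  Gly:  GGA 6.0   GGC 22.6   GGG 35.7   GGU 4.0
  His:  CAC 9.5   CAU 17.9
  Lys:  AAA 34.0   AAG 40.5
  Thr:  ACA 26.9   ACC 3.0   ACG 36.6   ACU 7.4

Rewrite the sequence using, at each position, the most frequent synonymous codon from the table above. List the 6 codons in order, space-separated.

Codon 1 (Lys): best is AAG at 40.5.
Codon 2 (His): best is CAU at 17.9.
Codon 3 (Thr): best is ACG at 36.6.
Codon 4 (Thr): best is ACG at 36.6.
Codon 5 (Gly): best is GGG at 35.7.
Codon 6 (Lys): best is AAG at 40.5.

AAG CAU ACG ACG GGG AAG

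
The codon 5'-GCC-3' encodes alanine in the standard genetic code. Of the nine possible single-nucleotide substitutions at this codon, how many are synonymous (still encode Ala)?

3

Position 1: none → 0 synonymous.
Position 2: none → 0 synonymous.
Position 3: GCU, GCA, GCG → 3 synonymous.
Total: 0 + 0 + 3 = 3.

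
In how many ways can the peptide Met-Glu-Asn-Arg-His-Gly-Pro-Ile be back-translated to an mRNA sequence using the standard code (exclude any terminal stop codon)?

Met: 1 codon.
Glu: 2 codons.
Asn: 2 codons.
Arg: 6 codons.
His: 2 codons.
Gly: 4 codons.
Pro: 4 codons.
Ile: 3 codons.
1 × 2 × 2 × 6 × 2 × 4 × 4 × 3 = 2304.

2304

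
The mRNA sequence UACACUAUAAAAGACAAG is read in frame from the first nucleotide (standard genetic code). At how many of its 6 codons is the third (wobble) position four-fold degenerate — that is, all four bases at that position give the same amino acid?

Codon 1 UAC (Tyr): third position 2-fold.
Codon 2 ACU (Thr): third position 4-fold.
Codon 3 AUA (Ile): third position 3-fold.
Codon 4 AAA (Lys): third position 2-fold.
Codon 5 GAC (Asp): third position 2-fold.
Codon 6 AAG (Lys): third position 2-fold.
Four-fold degenerate third positions: 1.

1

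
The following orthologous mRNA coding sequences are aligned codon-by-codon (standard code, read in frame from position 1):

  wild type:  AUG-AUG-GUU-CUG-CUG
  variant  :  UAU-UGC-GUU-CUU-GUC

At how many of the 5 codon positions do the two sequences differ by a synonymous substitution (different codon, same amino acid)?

Codon 1: AUG Met / UAU Tyr — nonsynonymous.
Codon 2: AUG Met / UGC Cys — nonsynonymous.
Codon 3: GUU Val / GUU Val — identical.
Codon 4: CUG Leu / CUU Leu — synonymous.
Codon 5: CUG Leu / GUC Val — nonsynonymous.
Synonymous differences: 1.

1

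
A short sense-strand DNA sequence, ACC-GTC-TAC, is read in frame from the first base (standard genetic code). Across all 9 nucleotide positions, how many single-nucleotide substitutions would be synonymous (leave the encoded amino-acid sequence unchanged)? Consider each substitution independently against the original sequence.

Codon 1 (ACC, Thr): 3 synonymous substitutions.
Codon 2 (GTC, Val): 3 synonymous substitutions.
Codon 3 (TAC, Tyr): 1 synonymous substitution.
Total: 3 + 3 + 1 = 7.

7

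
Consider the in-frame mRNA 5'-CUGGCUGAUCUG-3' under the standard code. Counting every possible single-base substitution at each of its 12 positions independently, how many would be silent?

Codon 1 (CUG, Leu): 4 synonymous substitutions.
Codon 2 (GCU, Ala): 3 synonymous substitutions.
Codon 3 (GAU, Asp): 1 synonymous substitution.
Codon 4 (CUG, Leu): 4 synonymous substitutions.
Total: 4 + 3 + 1 + 4 = 12.

12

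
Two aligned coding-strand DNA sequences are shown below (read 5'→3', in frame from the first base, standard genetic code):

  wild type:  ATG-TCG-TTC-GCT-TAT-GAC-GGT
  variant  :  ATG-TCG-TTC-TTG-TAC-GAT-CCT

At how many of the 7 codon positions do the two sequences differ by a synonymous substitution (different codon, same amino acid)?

Codon 1: ATG Met / ATG Met — identical.
Codon 2: TCG Ser / TCG Ser — identical.
Codon 3: TTC Phe / TTC Phe — identical.
Codon 4: GCT Ala / TTG Leu — nonsynonymous.
Codon 5: TAT Tyr / TAC Tyr — synonymous.
Codon 6: GAC Asp / GAT Asp — synonymous.
Codon 7: GGT Gly / CCT Pro — nonsynonymous.
Synonymous differences: 2.

2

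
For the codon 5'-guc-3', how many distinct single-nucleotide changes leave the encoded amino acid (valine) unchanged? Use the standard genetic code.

Position 1: none → 0 synonymous.
Position 2: none → 0 synonymous.
Position 3: GUU, GUA, GUG → 3 synonymous.
Total: 0 + 0 + 3 = 3.

3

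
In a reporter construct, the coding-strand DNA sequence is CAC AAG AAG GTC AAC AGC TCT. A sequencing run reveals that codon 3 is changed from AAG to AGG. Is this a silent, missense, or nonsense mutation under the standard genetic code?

missense

Position 8 falls in codon 3: AAG → Lys.
After the substitution the codon is AGG → Arg.
Lys ≠ Arg, so this is a missense mutation.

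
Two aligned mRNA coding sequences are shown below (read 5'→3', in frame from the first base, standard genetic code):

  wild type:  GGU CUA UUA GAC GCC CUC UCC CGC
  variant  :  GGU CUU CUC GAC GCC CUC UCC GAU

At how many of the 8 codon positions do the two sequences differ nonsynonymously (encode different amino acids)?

Codon 1: GGU Gly / GGU Gly — identical.
Codon 2: CUA Leu / CUU Leu — synonymous.
Codon 3: UUA Leu / CUC Leu — synonymous.
Codon 4: GAC Asp / GAC Asp — identical.
Codon 5: GCC Ala / GCC Ala — identical.
Codon 6: CUC Leu / CUC Leu — identical.
Codon 7: UCC Ser / UCC Ser — identical.
Codon 8: CGC Arg / GAU Asp — nonsynonymous.
Nonsynonymous differences: 1.

1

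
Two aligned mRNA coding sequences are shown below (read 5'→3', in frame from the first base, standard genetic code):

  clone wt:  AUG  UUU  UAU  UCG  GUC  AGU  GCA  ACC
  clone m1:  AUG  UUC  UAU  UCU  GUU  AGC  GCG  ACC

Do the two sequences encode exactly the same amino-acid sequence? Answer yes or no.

Codon 1: AUG Met / AUG Met — identical.
Codon 2: UUU Phe / UUC Phe — synonymous.
Codon 3: UAU Tyr / UAU Tyr — identical.
Codon 4: UCG Ser / UCU Ser — synonymous.
Codon 5: GUC Val / GUU Val — synonymous.
Codon 6: AGU Ser / AGC Ser — synonymous.
Codon 7: GCA Ala / GCG Ala — synonymous.
Codon 8: ACC Thr / ACC Thr — identical.
Nonsynonymous differences: 0 → same protein.

yes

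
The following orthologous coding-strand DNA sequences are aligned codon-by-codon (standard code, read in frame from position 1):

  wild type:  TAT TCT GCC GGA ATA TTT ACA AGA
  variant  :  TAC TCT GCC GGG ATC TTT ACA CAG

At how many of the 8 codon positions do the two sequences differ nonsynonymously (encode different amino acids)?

Codon 1: TAT Tyr / TAC Tyr — synonymous.
Codon 2: TCT Ser / TCT Ser — identical.
Codon 3: GCC Ala / GCC Ala — identical.
Codon 4: GGA Gly / GGG Gly — synonymous.
Codon 5: ATA Ile / ATC Ile — synonymous.
Codon 6: TTT Phe / TTT Phe — identical.
Codon 7: ACA Thr / ACA Thr — identical.
Codon 8: AGA Arg / CAG Gln — nonsynonymous.
Nonsynonymous differences: 1.

1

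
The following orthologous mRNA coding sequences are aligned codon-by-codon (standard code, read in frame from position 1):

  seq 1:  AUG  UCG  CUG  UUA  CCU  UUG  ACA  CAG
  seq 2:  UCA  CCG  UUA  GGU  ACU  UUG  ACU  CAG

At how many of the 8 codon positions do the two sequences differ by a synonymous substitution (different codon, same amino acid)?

2

Codon 1: AUG Met / UCA Ser — nonsynonymous.
Codon 2: UCG Ser / CCG Pro — nonsynonymous.
Codon 3: CUG Leu / UUA Leu — synonymous.
Codon 4: UUA Leu / GGU Gly — nonsynonymous.
Codon 5: CCU Pro / ACU Thr — nonsynonymous.
Codon 6: UUG Leu / UUG Leu — identical.
Codon 7: ACA Thr / ACU Thr — synonymous.
Codon 8: CAG Gln / CAG Gln — identical.
Synonymous differences: 2.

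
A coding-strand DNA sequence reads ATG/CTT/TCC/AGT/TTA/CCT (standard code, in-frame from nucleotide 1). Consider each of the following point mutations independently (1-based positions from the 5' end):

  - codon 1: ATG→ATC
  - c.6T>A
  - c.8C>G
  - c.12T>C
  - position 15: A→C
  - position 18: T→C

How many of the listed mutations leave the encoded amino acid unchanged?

Codon 1: ATG (Met) → ATC (Ile) — missense.
Codon 2: CTT (Leu) → CTA (Leu) — synonymous.
Codon 3: TCC (Ser) → TGC (Cys) — missense.
Codon 4: AGT (Ser) → AGC (Ser) — synonymous.
Codon 5: TTA (Leu) → TTC (Phe) — missense.
Codon 6: CCT (Pro) → CCC (Pro) — synonymous.
Synonymous: 3 of 6.

3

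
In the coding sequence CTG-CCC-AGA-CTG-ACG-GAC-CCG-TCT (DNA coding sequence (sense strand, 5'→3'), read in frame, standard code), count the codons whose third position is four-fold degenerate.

Codon 1 CTG (Leu): third position 4-fold.
Codon 2 CCC (Pro): third position 4-fold.
Codon 3 AGA (Arg): third position 2-fold.
Codon 4 CTG (Leu): third position 4-fold.
Codon 5 ACG (Thr): third position 4-fold.
Codon 6 GAC (Asp): third position 2-fold.
Codon 7 CCG (Pro): third position 4-fold.
Codon 8 TCT (Ser): third position 4-fold.
Four-fold degenerate third positions: 6.

6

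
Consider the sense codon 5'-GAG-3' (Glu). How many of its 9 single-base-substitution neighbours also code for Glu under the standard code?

1

Position 1: none → 0 synonymous.
Position 2: none → 0 synonymous.
Position 3: GAA → 1 synonymous.
Total: 0 + 0 + 1 = 1.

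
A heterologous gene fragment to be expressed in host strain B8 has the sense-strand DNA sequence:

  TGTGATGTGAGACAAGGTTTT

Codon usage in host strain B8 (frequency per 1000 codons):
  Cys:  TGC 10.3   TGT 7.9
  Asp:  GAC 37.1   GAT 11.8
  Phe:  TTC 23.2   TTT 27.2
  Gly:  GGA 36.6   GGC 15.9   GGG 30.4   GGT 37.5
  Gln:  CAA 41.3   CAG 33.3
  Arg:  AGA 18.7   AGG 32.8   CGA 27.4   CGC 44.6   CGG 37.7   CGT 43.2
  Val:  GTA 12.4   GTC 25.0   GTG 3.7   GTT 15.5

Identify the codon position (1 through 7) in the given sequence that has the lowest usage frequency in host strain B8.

Codon 1 TGT (Cys): 7.9 per 1000.
Codon 2 GAT (Asp): 11.8 per 1000.
Codon 3 GTG (Val): 3.7 per 1000.
Codon 4 AGA (Arg): 18.7 per 1000.
Codon 5 CAA (Gln): 41.3 per 1000.
Codon 6 GGT (Gly): 37.5 per 1000.
Codon 7 TTT (Phe): 27.2 per 1000.
Lowest frequency is 3.7 at codon 3.

3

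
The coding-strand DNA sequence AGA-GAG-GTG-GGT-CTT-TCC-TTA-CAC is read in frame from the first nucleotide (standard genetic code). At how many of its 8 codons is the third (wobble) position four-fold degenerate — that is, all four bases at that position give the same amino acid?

Codon 1 AGA (Arg): third position 2-fold.
Codon 2 GAG (Glu): third position 2-fold.
Codon 3 GTG (Val): third position 4-fold.
Codon 4 GGT (Gly): third position 4-fold.
Codon 5 CTT (Leu): third position 4-fold.
Codon 6 TCC (Ser): third position 4-fold.
Codon 7 TTA (Leu): third position 2-fold.
Codon 8 CAC (His): third position 2-fold.
Four-fold degenerate third positions: 4.

4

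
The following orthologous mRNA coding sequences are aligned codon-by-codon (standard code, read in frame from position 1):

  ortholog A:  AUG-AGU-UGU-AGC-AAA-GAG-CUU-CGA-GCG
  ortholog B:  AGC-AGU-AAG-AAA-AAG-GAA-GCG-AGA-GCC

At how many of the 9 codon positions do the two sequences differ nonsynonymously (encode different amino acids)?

Codon 1: AUG Met / AGC Ser — nonsynonymous.
Codon 2: AGU Ser / AGU Ser — identical.
Codon 3: UGU Cys / AAG Lys — nonsynonymous.
Codon 4: AGC Ser / AAA Lys — nonsynonymous.
Codon 5: AAA Lys / AAG Lys — synonymous.
Codon 6: GAG Glu / GAA Glu — synonymous.
Codon 7: CUU Leu / GCG Ala — nonsynonymous.
Codon 8: CGA Arg / AGA Arg — synonymous.
Codon 9: GCG Ala / GCC Ala — synonymous.
Nonsynonymous differences: 4.

4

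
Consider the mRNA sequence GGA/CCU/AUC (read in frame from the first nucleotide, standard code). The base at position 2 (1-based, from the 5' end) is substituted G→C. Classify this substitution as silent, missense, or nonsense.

missense

Position 2 falls in codon 1: GGA → Gly.
After the substitution the codon is GCA → Ala.
Gly ≠ Ala, so this is a missense mutation.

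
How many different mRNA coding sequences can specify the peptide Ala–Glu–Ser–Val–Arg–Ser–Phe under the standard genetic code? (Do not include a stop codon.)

13824

Ala: 4 codons.
Glu: 2 codons.
Ser: 6 codons.
Val: 4 codons.
Arg: 6 codons.
Ser: 6 codons.
Phe: 2 codons.
4 × 2 × 6 × 4 × 6 × 6 × 2 = 13824.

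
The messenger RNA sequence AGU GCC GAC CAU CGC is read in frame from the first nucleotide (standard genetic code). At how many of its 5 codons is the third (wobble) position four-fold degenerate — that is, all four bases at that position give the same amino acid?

Codon 1 AGU (Ser): third position 2-fold.
Codon 2 GCC (Ala): third position 4-fold.
Codon 3 GAC (Asp): third position 2-fold.
Codon 4 CAU (His): third position 2-fold.
Codon 5 CGC (Arg): third position 4-fold.
Four-fold degenerate third positions: 2.

2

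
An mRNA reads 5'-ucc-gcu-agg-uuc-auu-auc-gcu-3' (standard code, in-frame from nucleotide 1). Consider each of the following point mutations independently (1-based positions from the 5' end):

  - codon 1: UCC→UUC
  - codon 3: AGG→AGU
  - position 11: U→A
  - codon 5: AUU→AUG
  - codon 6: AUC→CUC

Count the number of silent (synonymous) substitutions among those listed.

0

Codon 1: UCC (Ser) → UUC (Phe) — missense.
Codon 3: AGG (Arg) → AGU (Ser) — missense.
Codon 4: UUC (Phe) → UAC (Tyr) — missense.
Codon 5: AUU (Ile) → AUG (Met) — missense.
Codon 6: AUC (Ile) → CUC (Leu) — missense.
Synonymous: 0 of 5.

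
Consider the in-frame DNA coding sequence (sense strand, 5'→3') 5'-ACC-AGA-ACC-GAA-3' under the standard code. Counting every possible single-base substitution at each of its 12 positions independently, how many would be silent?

Codon 1 (ACC, Thr): 3 synonymous substitutions.
Codon 2 (AGA, Arg): 2 synonymous substitutions.
Codon 3 (ACC, Thr): 3 synonymous substitutions.
Codon 4 (GAA, Glu): 1 synonymous substitution.
Total: 3 + 2 + 3 + 1 = 9.

9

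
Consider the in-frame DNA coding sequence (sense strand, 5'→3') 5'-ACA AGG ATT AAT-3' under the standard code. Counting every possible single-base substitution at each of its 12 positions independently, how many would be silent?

Codon 1 (ACA, Thr): 3 synonymous substitutions.
Codon 2 (AGG, Arg): 2 synonymous substitutions.
Codon 3 (ATT, Ile): 2 synonymous substitutions.
Codon 4 (AAT, Asn): 1 synonymous substitution.
Total: 3 + 2 + 2 + 1 = 8.

8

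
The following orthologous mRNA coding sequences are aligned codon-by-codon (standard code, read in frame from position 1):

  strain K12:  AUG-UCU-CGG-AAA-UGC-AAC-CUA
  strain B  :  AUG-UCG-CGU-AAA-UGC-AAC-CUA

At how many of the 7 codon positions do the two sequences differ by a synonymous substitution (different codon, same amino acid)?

2

Codon 1: AUG Met / AUG Met — identical.
Codon 2: UCU Ser / UCG Ser — synonymous.
Codon 3: CGG Arg / CGU Arg — synonymous.
Codon 4: AAA Lys / AAA Lys — identical.
Codon 5: UGC Cys / UGC Cys — identical.
Codon 6: AAC Asn / AAC Asn — identical.
Codon 7: CUA Leu / CUA Leu — identical.
Synonymous differences: 2.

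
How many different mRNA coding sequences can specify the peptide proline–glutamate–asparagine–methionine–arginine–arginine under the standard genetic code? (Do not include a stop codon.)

Pro: 4 codons.
Glu: 2 codons.
Asn: 2 codons.
Met: 1 codon.
Arg: 6 codons.
Arg: 6 codons.
4 × 2 × 2 × 1 × 6 × 6 = 576.

576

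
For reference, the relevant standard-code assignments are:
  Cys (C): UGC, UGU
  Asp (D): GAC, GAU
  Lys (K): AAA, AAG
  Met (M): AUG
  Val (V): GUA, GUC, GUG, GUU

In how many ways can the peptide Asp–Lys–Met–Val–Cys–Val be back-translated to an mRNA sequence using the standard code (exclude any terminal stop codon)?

Asp: 2 codons.
Lys: 2 codons.
Met: 1 codon.
Val: 4 codons.
Cys: 2 codons.
Val: 4 codons.
2 × 2 × 1 × 4 × 2 × 4 = 128.

128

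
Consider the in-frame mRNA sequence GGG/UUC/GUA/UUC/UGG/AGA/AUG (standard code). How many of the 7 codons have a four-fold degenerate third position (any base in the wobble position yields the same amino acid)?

Codon 1 GGG (Gly): third position 4-fold.
Codon 2 UUC (Phe): third position 2-fold.
Codon 3 GUA (Val): third position 4-fold.
Codon 4 UUC (Phe): third position 2-fold.
Codon 5 UGG (Trp): third position 1-fold.
Codon 6 AGA (Arg): third position 2-fold.
Codon 7 AUG (Met): third position 1-fold.
Four-fold degenerate third positions: 2.

2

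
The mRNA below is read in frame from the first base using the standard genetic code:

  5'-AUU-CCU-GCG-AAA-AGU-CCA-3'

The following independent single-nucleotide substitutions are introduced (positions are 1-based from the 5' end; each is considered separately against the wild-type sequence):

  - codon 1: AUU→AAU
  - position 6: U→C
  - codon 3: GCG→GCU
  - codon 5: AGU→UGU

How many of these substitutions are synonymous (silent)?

2

Codon 1: AUU (Ile) → AAU (Asn) — missense.
Codon 2: CCU (Pro) → CCC (Pro) — synonymous.
Codon 3: GCG (Ala) → GCU (Ala) — synonymous.
Codon 5: AGU (Ser) → UGU (Cys) — missense.
Synonymous: 2 of 4.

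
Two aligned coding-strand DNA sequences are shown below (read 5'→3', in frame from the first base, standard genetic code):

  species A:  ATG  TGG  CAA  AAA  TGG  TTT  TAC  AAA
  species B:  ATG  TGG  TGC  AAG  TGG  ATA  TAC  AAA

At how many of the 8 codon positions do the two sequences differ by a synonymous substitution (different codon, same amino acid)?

Codon 1: ATG Met / ATG Met — identical.
Codon 2: TGG Trp / TGG Trp — identical.
Codon 3: CAA Gln / TGC Cys — nonsynonymous.
Codon 4: AAA Lys / AAG Lys — synonymous.
Codon 5: TGG Trp / TGG Trp — identical.
Codon 6: TTT Phe / ATA Ile — nonsynonymous.
Codon 7: TAC Tyr / TAC Tyr — identical.
Codon 8: AAA Lys / AAA Lys — identical.
Synonymous differences: 1.

1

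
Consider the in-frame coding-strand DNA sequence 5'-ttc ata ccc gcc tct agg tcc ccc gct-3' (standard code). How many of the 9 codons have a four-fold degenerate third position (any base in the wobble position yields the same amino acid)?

6

Codon 1 TTC (Phe): third position 2-fold.
Codon 2 ATA (Ile): third position 3-fold.
Codon 3 CCC (Pro): third position 4-fold.
Codon 4 GCC (Ala): third position 4-fold.
Codon 5 TCT (Ser): third position 4-fold.
Codon 6 AGG (Arg): third position 2-fold.
Codon 7 TCC (Ser): third position 4-fold.
Codon 8 CCC (Pro): third position 4-fold.
Codon 9 GCT (Ala): third position 4-fold.
Four-fold degenerate third positions: 6.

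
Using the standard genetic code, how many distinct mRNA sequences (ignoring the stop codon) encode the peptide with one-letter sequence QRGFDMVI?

2304

Gln: 2 codons.
Arg: 6 codons.
Gly: 4 codons.
Phe: 2 codons.
Asp: 2 codons.
Met: 1 codon.
Val: 4 codons.
Ile: 3 codons.
2 × 6 × 4 × 2 × 2 × 1 × 4 × 3 = 2304.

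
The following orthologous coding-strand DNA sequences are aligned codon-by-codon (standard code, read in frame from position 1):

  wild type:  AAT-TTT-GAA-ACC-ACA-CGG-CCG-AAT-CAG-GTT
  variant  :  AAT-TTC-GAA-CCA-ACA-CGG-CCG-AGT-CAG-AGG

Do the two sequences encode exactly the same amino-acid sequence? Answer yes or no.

Codon 1: AAT Asn / AAT Asn — identical.
Codon 2: TTT Phe / TTC Phe — synonymous.
Codon 3: GAA Glu / GAA Glu — identical.
Codon 4: ACC Thr / CCA Pro — nonsynonymous.
Codon 5: ACA Thr / ACA Thr — identical.
Codon 6: CGG Arg / CGG Arg — identical.
Codon 7: CCG Pro / CCG Pro — identical.
Codon 8: AAT Asn / AGT Ser — nonsynonymous.
Codon 9: CAG Gln / CAG Gln — identical.
Codon 10: GTT Val / AGG Arg — nonsynonymous.
Nonsynonymous differences: 3 → different protein.

no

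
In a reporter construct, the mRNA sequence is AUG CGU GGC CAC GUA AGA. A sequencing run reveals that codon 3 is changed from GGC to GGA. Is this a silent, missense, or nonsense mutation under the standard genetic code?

Position 9 falls in codon 3: GGC → Gly.
After the substitution the codon is GGA → Gly.
Both encode Gly, so the change is synonymous.

silent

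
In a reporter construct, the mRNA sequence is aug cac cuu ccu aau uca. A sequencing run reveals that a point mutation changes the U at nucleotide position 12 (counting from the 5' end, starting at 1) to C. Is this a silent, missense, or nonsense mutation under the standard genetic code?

Position 12 falls in codon 4: CCU → Pro.
After the substitution the codon is CCC → Pro.
Both encode Pro, so the change is synonymous.

silent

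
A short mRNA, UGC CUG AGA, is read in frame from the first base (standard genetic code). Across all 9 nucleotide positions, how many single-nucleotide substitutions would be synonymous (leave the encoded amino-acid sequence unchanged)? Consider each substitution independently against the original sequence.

Codon 1 (UGC, Cys): 1 synonymous substitution.
Codon 2 (CUG, Leu): 4 synonymous substitutions.
Codon 3 (AGA, Arg): 2 synonymous substitutions.
Total: 1 + 4 + 2 = 7.

7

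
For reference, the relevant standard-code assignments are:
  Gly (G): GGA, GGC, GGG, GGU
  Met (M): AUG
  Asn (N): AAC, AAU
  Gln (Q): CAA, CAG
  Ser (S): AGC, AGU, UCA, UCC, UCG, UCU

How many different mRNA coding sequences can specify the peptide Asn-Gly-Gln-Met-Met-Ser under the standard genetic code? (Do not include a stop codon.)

Asn: 2 codons.
Gly: 4 codons.
Gln: 2 codons.
Met: 1 codon.
Met: 1 codon.
Ser: 6 codons.
2 × 4 × 2 × 1 × 1 × 6 = 96.

96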